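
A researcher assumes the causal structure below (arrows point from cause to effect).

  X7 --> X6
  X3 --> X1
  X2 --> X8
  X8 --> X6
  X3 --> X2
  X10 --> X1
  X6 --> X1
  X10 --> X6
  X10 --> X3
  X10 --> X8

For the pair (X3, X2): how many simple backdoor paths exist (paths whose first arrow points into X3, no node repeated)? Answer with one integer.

A backdoor path from X3 to X2 is any simple undirected path whose first edge points into X3 (i.e. leaves X3 via a parent).
Parents of X3: {X10}.
Enumerating:
  P1: X3 <- X10 -> X8 <- X2
  P2: X3 <- X10 -> X6 <- X8 <- X2
  P3: X3 <- X10 -> X1 <- X6 <- X8 <- X2
That exhausts the simple backdoor paths. Count: 3.

3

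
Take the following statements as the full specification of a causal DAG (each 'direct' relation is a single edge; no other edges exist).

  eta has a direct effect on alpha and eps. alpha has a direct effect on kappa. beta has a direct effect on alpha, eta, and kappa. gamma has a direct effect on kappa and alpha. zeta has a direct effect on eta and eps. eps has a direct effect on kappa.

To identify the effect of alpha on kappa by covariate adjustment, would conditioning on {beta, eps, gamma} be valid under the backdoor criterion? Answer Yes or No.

Yes

Backdoor paths from alpha to kappa (paths whose first edge points into alpha):
  P1: alpha <- beta -> eta <- zeta -> eps -> kappa
  P2: alpha <- beta -> eta -> eps -> kappa
  P3: alpha <- beta -> kappa
  P4: alpha <- gamma -> kappa
  P5: alpha <- eta <- zeta -> eps -> kappa
  P6: alpha <- eta <- beta -> kappa
  P7: alpha <- eta -> eps -> kappa
Condition 1 (no descendant of alpha in the set): holds — descendants of alpha are {kappa}; none are in {beta, eps, gamma}.
Condition 2 (every backdoor path blocked by {beta, eps, gamma}):
  P1: blocked at fork node beta ∈ conditioning set.
  P2: blocked at fork node beta ∈ conditioning set.
  P3: blocked at fork node beta ∈ conditioning set.
  P4: blocked at fork node gamma ∈ conditioning set.
  P5: blocked at chain node eps ∈ conditioning set.
  P6: blocked at fork node beta ∈ conditioning set.
  P7: blocked at chain node eps ∈ conditioning set.
{beta, eps, gamma} satisfies the backdoor criterion.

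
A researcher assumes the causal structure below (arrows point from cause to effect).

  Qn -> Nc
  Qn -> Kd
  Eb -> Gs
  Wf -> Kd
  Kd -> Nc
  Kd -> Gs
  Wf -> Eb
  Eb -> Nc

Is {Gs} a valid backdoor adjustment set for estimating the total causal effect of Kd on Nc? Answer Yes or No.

No

Backdoor paths from Kd to Nc (paths whose first edge points into Kd):
  P1: Kd <- Wf -> Eb -> Nc
  P2: Kd <- Qn -> Nc
Condition 1 (no descendant of Kd in the set): FAILS — Gs is a descendant of Kd.
Condition 2 (every backdoor path blocked by {Gs}):
  P1: open — no interior node is in the conditioning set.
  P2: open — no interior node is in the conditioning set.
{Gs} does not satisfy the backdoor criterion.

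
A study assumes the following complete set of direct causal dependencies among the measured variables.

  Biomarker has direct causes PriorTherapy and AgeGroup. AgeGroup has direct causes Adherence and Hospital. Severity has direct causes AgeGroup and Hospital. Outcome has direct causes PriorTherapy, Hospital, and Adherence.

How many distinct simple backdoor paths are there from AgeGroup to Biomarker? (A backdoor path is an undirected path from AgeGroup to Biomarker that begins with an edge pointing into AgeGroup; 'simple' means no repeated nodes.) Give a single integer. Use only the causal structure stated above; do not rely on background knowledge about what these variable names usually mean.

A backdoor path from AgeGroup to Biomarker is any simple undirected path whose first edge points into AgeGroup (i.e. leaves AgeGroup via a parent).
Parents of AgeGroup: {Adherence, Hospital}.
Enumerating:
  P1: AgeGroup <- Adherence -> Outcome <- PriorTherapy -> Biomarker
  P2: AgeGroup <- Hospital -> Outcome <- PriorTherapy -> Biomarker
That exhausts the simple backdoor paths. Count: 2.

2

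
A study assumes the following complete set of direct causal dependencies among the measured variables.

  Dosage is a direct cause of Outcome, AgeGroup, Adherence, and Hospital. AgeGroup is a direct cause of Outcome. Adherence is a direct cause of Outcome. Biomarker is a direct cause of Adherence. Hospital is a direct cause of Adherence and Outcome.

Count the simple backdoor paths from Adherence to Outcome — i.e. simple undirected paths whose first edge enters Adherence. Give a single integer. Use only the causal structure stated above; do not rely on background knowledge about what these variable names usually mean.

6

A backdoor path from Adherence to Outcome is any simple undirected path whose first edge points into Adherence (i.e. leaves Adherence via a parent).
Parents of Adherence: {Biomarker, Dosage, Hospital}.
Enumerating:
  P1: Adherence <- Dosage -> Hospital -> Outcome
  P2: Adherence <- Dosage -> AgeGroup -> Outcome
  P3: Adherence <- Dosage -> Outcome
  P4: Adherence <- Hospital <- Dosage -> AgeGroup -> Outcome
  P5: Adherence <- Hospital <- Dosage -> Outcome
  P6: Adherence <- Hospital -> Outcome
That exhausts the simple backdoor paths. Count: 6.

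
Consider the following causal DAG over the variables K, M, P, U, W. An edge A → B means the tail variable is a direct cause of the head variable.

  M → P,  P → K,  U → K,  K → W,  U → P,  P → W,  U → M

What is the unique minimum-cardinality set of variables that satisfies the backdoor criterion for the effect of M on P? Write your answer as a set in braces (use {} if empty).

{U}

Variables eligible for adjustment (non-descendants of M, excluding M and P): {U}.
Backdoor paths from M to P:
  P1: M <- U -> P
  P2: M <- U -> K <- P
  P3: M <- U -> K -> W <- P
The empty set is not sufficient: P1 (M <- U -> P) has no collider blocking it and no conditioned non-collider, so it is open.
Try {U}:
  P1: blocked at fork node U ∈ conditioning set.
  P2: blocked at fork node U ∈ conditioning set.
  P3: blocked at fork node U ∈ conditioning set.
{U} contains no descendant of M and blocks every backdoor path.
{U} is the unique smallest valid adjustment set.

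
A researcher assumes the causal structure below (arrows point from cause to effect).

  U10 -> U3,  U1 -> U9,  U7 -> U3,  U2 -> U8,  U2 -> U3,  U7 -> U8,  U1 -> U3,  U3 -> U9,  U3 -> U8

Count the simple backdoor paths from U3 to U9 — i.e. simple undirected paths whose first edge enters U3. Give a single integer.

1

A backdoor path from U3 to U9 is any simple undirected path whose first edge points into U3 (i.e. leaves U3 via a parent).
Parents of U3: {U1, U10, U2, U7}.
Enumerating:
  P1: U3 <- U1 -> U9
That exhausts the simple backdoor paths. Count: 1.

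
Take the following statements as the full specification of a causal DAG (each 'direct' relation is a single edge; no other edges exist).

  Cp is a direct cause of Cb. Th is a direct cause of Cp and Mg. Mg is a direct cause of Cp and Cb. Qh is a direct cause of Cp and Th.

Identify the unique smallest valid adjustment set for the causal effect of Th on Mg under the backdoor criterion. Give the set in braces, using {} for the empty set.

{}

Variables eligible for adjustment (non-descendants of Th, excluding Th and Mg): {Qh}.
Backdoor paths from Th to Mg:
  P1: Th <- Qh -> Cp <- Mg
  P2: Th <- Qh -> Cp -> Cb <- Mg
Each backdoor path contains an unconditioned collider, so every path is already blocked with the empty conditioning set:
  P1: blocked at collider Cp (neither it nor any descendant is in the conditioning set).
  P2: blocked at collider Cb (neither it nor any descendant is in the conditioning set).
The empty set is therefore the unique smallest valid set.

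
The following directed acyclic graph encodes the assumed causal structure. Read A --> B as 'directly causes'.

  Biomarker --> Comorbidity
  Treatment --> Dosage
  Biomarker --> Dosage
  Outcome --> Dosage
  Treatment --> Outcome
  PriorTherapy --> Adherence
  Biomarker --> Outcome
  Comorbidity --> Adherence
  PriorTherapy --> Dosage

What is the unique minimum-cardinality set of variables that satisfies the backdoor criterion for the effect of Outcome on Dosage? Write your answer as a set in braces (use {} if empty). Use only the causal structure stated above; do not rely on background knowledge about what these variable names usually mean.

Variables eligible for adjustment (non-descendants of Outcome, excluding Outcome and Dosage): {Adherence, Biomarker, Comorbidity, PriorTherapy, Treatment}.
Backdoor paths from Outcome to Dosage:
  P1: Outcome <- Treatment -> Dosage
  P2: Outcome <- Biomarker -> Comorbidity -> Adherence <- PriorTherapy -> Dosage
  P3: Outcome <- Biomarker -> Dosage
The empty set is not sufficient: P1 (Outcome <- Treatment -> Dosage) has no collider blocking it and no conditioned non-collider, so it is open.
Try {Biomarker, Treatment}:
  P1: blocked at fork node Treatment ∈ conditioning set.
  P2: blocked at fork node Biomarker ∈ conditioning set.
  P3: blocked at fork node Biomarker ∈ conditioning set.
{Biomarker, Treatment} contains no descendant of Outcome and blocks every backdoor path.
Every element of {Biomarker, Treatment} is needed (dropping Biomarker leaves P3 open; dropping Treatment leaves P1 open), so no proper subset is valid.
Among all size-2 subsets of the eligible variables, only {Biomarker, Treatment} blocks every backdoor path, so it is the unique smallest valid adjustment set.

{Biomarker, Treatment}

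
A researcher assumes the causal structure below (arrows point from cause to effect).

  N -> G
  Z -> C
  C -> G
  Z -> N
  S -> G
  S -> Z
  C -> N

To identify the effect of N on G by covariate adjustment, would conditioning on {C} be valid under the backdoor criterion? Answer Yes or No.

No

Backdoor paths from N to G (paths whose first edge points into N):
  P1: N <- Z <- S -> G
  P2: N <- Z -> C -> G
  P3: N <- C <- Z <- S -> G
  P4: N <- C -> G
Condition 1 (no descendant of N in the set): holds — descendants of N are {G}; none are in {C}.
Condition 2 (every backdoor path blocked by {C}):
  P1: open — no interior node is in the conditioning set.
  P2: blocked at chain node C ∈ conditioning set.
  P3: blocked at chain node C ∈ conditioning set.
  P4: blocked at fork node C ∈ conditioning set.
{C} does not satisfy the backdoor criterion.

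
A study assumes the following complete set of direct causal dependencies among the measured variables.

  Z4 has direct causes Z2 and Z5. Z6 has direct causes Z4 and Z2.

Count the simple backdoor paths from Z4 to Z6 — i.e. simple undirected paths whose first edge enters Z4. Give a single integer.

1

A backdoor path from Z4 to Z6 is any simple undirected path whose first edge points into Z4 (i.e. leaves Z4 via a parent).
Parents of Z4: {Z2, Z5}.
Enumerating:
  P1: Z4 <- Z2 -> Z6
That exhausts the simple backdoor paths. Count: 1.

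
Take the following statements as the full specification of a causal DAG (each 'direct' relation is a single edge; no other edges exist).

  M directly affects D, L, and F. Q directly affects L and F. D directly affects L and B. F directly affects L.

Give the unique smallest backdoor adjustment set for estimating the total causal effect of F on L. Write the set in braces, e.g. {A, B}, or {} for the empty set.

Variables eligible for adjustment (non-descendants of F, excluding F and L): {B, D, M, Q}.
Backdoor paths from F to L:
  P1: F <- M -> D -> L
  P2: F <- M -> L
  P3: F <- Q -> L
The empty set is not sufficient: P1 (F <- M -> D -> L) has no collider blocking it and no conditioned non-collider, so it is open.
Try {M, Q}:
  P1: blocked at fork node M ∈ conditioning set.
  P2: blocked at fork node M ∈ conditioning set.
  P3: blocked at fork node Q ∈ conditioning set.
{M, Q} contains no descendant of F and blocks every backdoor path.
Every element of {M, Q} is needed (dropping M leaves P1 open; dropping Q leaves P3 open), so no proper subset is valid.
Among all size-2 subsets of the eligible variables, only {M, Q} blocks every backdoor path, so it is the unique smallest valid adjustment set.

{M, Q}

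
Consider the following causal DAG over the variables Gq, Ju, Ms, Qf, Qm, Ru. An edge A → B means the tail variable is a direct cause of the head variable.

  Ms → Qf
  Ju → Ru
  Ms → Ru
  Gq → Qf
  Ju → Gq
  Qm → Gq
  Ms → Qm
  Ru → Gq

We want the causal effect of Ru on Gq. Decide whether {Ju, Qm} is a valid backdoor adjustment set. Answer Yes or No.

Yes

Backdoor paths from Ru to Gq (paths whose first edge points into Ru):
  P1: Ru <- Ms -> Qm -> Gq
  P2: Ru <- Ms -> Qf <- Gq
  P3: Ru <- Ju -> Gq
Condition 1 (no descendant of Ru in the set): holds — descendants of Ru are {Gq, Qf}; none are in {Ju, Qm}.
Condition 2 (every backdoor path blocked by {Ju, Qm}):
  P1: blocked at chain node Qm ∈ conditioning set.
  P2: blocked at collider Qf (neither it nor any descendant is in the conditioning set).
  P3: blocked at fork node Ju ∈ conditioning set.
{Ju, Qm} satisfies the backdoor criterion.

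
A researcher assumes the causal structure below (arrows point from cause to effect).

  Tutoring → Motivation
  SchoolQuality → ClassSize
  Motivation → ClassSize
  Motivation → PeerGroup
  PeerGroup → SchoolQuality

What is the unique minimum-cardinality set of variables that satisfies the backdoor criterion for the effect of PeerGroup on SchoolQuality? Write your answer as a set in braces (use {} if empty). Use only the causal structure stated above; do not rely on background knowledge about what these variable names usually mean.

Variables eligible for adjustment (non-descendants of PeerGroup, excluding PeerGroup and SchoolQuality): {Motivation, Tutoring}.
Backdoor paths from PeerGroup to SchoolQuality:
  P1: PeerGroup <- Motivation -> ClassSize <- SchoolQuality
Each backdoor path contains an unconditioned collider, so every path is already blocked with the empty conditioning set:
  P1: blocked at collider ClassSize (neither it nor any descendant is in the conditioning set).
The empty set is therefore the unique smallest valid set.

{}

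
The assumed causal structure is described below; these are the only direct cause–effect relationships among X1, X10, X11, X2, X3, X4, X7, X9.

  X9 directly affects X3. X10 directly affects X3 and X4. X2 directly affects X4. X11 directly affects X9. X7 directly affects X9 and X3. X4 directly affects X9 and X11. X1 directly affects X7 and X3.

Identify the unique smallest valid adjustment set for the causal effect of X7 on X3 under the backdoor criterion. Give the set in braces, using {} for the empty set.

Variables eligible for adjustment (non-descendants of X7, excluding X7 and X3): {X1, X10, X11, X2, X4}.
Backdoor paths from X7 to X3:
  P1: X7 <- X1 -> X3
The empty set is not sufficient: P1 (X7 <- X1 -> X3) has no collider blocking it and no conditioned non-collider, so it is open.
Try {X1}:
  P1: blocked at fork node X1 ∈ conditioning set.
{X1} contains no descendant of X7 and blocks every backdoor path.
No other singleton works — e.g. {X2} leaves P1 open — so {X1} is the unique smallest valid adjustment set.

{X1}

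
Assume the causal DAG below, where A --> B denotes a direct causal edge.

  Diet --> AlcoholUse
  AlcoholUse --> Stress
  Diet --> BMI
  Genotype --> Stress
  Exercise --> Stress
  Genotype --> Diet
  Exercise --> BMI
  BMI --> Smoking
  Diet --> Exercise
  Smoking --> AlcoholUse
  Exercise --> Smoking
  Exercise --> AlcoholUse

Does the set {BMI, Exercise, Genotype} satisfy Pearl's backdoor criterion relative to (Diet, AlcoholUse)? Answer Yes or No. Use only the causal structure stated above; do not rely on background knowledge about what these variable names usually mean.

Backdoor paths from Diet to AlcoholUse (paths whose first edge points into Diet):
  P1: Diet <- Genotype -> Stress <- Exercise -> BMI -> Smoking -> AlcoholUse
  P2: Diet <- Genotype -> Stress <- Exercise -> Smoking -> AlcoholUse
  P3: Diet <- Genotype -> Stress <- Exercise -> AlcoholUse
  P4: Diet <- Genotype -> Stress <- AlcoholUse
Condition 1 (no descendant of Diet in the set): FAILS — BMI and Exercise are descendants of Diet.
Condition 2 (every backdoor path blocked by {BMI, Exercise, Genotype}):
  P1: blocked at fork node Genotype ∈ conditioning set.
  P2: blocked at fork node Genotype ∈ conditioning set.
  P3: blocked at fork node Genotype ∈ conditioning set.
  P4: blocked at fork node Genotype ∈ conditioning set.
{BMI, Exercise, Genotype} does not satisfy the backdoor criterion.

No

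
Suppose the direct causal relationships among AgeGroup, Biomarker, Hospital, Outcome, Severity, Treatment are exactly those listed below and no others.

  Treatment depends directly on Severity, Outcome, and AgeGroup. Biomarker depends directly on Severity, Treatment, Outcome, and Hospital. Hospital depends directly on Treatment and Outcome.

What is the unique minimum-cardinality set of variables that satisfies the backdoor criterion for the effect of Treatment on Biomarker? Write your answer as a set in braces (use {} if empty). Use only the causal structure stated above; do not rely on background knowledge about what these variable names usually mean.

{Outcome, Severity}

Variables eligible for adjustment (non-descendants of Treatment, excluding Treatment and Biomarker): {AgeGroup, Outcome, Severity}.
Backdoor paths from Treatment to Biomarker:
  P1: Treatment <- Outcome -> Hospital -> Biomarker
  P2: Treatment <- Outcome -> Biomarker
  P3: Treatment <- Severity -> Biomarker
The empty set is not sufficient: P1 (Treatment <- Outcome -> Hospital -> Biomarker) has no collider blocking it and no conditioned non-collider, so it is open.
Try {Outcome, Severity}:
  P1: blocked at fork node Outcome ∈ conditioning set.
  P2: blocked at fork node Outcome ∈ conditioning set.
  P3: blocked at fork node Severity ∈ conditioning set.
{Outcome, Severity} contains no descendant of Treatment and blocks every backdoor path.
Every element of {Outcome, Severity} is needed (dropping Outcome leaves P1 open; dropping Severity leaves P3 open), so no proper subset is valid.
Among all size-2 subsets of the eligible variables, only {Outcome, Severity} blocks every backdoor path, so it is the unique smallest valid adjustment set.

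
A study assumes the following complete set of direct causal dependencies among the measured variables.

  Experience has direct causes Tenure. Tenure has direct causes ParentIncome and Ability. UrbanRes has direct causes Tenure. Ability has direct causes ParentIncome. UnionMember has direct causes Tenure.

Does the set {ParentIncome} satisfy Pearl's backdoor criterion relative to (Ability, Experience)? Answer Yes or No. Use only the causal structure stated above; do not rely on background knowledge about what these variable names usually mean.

Backdoor paths from Ability to Experience (paths whose first edge points into Ability):
  P1: Ability <- ParentIncome -> Tenure -> Experience
Condition 1 (no descendant of Ability in the set): holds — descendants of Ability are {Experience, Tenure, UnionMember, UrbanRes}; none are in {ParentIncome}.
Condition 2 (every backdoor path blocked by {ParentIncome}):
  P1: blocked at fork node ParentIncome ∈ conditioning set.
{ParentIncome} satisfies the backdoor criterion.

Yes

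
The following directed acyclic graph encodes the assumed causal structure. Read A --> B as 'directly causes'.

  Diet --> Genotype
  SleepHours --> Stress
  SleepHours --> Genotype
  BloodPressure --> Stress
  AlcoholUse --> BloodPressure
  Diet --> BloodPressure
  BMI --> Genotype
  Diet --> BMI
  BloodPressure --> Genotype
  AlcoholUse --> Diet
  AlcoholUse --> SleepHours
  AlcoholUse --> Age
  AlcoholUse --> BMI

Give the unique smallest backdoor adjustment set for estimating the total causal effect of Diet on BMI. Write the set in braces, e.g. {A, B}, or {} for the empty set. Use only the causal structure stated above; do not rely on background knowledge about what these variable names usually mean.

{AlcoholUse}

Variables eligible for adjustment (non-descendants of Diet, excluding Diet and BMI): {Age, AlcoholUse, SleepHours}.
Backdoor paths from Diet to BMI:
  P1: Diet <- AlcoholUse -> SleepHours -> Stress <- BloodPressure -> Genotype <- BMI
  P2: Diet <- AlcoholUse -> SleepHours -> Genotype <- BMI
  P3: Diet <- AlcoholUse -> BloodPressure -> Stress <- SleepHours -> Genotype <- BMI
  P4: Diet <- AlcoholUse -> BloodPressure -> Genotype <- BMI
  P5: Diet <- AlcoholUse -> BMI
The empty set is not sufficient: P5 (Diet <- AlcoholUse -> BMI) has no collider blocking it and no conditioned non-collider, so it is open.
Try {AlcoholUse}:
  P1: blocked at fork node AlcoholUse ∈ conditioning set.
  P2: blocked at fork node AlcoholUse ∈ conditioning set.
  P3: blocked at fork node AlcoholUse ∈ conditioning set.
  P4: blocked at fork node AlcoholUse ∈ conditioning set.
  P5: blocked at fork node AlcoholUse ∈ conditioning set.
{AlcoholUse} contains no descendant of Diet and blocks every backdoor path.
No other singleton works — e.g. {Age} leaves P5 open — so {AlcoholUse} is the unique smallest valid adjustment set.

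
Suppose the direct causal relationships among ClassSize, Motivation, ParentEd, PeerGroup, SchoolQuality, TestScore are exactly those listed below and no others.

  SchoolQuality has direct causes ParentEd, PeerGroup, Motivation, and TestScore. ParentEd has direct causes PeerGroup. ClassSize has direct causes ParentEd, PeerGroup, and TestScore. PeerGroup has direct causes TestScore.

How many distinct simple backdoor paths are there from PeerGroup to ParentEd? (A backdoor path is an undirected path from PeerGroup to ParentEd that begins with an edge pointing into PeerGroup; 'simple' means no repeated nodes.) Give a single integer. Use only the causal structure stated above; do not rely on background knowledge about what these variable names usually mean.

A backdoor path from PeerGroup to ParentEd is any simple undirected path whose first edge points into PeerGroup (i.e. leaves PeerGroup via a parent).
Parents of PeerGroup: {TestScore}.
Enumerating:
  P1: PeerGroup <- TestScore -> ClassSize <- ParentEd
  P2: PeerGroup <- TestScore -> SchoolQuality <- ParentEd
That exhausts the simple backdoor paths. Count: 2.

2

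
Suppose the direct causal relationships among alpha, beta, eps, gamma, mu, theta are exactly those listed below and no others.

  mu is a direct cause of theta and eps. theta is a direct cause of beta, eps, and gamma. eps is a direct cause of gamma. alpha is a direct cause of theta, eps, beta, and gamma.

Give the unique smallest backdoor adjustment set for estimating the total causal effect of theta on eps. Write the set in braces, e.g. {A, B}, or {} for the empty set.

Variables eligible for adjustment (non-descendants of theta, excluding theta and eps): {alpha, mu}.
Backdoor paths from theta to eps:
  P1: theta <- alpha -> eps
  P2: theta <- alpha -> gamma <- eps
  P3: theta <- mu -> eps
The empty set is not sufficient: P1 (theta <- alpha -> eps) has no collider blocking it and no conditioned non-collider, so it is open.
Try {alpha, mu}:
  P1: blocked at fork node alpha ∈ conditioning set.
  P2: blocked at fork node alpha ∈ conditioning set.
  P3: blocked at fork node mu ∈ conditioning set.
{alpha, mu} contains no descendant of theta and blocks every backdoor path.
Every element of {alpha, mu} is needed (dropping alpha leaves P1 open; dropping mu leaves P3 open), so no proper subset is valid.
Among all size-2 subsets of the eligible variables, only {alpha, mu} blocks every backdoor path, so it is the unique smallest valid adjustment set.

{alpha, mu}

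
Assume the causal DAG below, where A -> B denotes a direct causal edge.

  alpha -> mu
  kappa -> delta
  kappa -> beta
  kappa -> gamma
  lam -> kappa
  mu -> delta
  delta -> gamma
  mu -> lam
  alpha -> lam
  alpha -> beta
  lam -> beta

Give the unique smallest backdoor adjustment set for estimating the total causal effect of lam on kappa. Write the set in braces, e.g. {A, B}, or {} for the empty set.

Variables eligible for adjustment (non-descendants of lam, excluding lam and kappa): {alpha, mu}.
Backdoor paths from lam to kappa:
  P1: lam <- alpha -> mu -> delta <- kappa
  P2: lam <- alpha -> mu -> delta -> gamma <- kappa
  P3: lam <- alpha -> beta <- kappa
  P4: lam <- mu <- alpha -> beta <- kappa
  P5: lam <- mu -> delta <- kappa
  P6: lam <- mu -> delta -> gamma <- kappa
Each backdoor path contains an unconditioned collider, so every path is already blocked with the empty conditioning set:
  P1: blocked at collider delta (neither it nor any descendant is in the conditioning set).
  P2: blocked at collider gamma (neither it nor any descendant is in the conditioning set).
  P3: blocked at collider beta (neither it nor any descendant is in the conditioning set).
  P4: blocked at collider beta (neither it nor any descendant is in the conditioning set).
  P5: blocked at collider delta (neither it nor any descendant is in the conditioning set).
  P6: blocked at collider gamma (neither it nor any descendant is in the conditioning set).
The empty set is therefore the unique smallest valid set.

{}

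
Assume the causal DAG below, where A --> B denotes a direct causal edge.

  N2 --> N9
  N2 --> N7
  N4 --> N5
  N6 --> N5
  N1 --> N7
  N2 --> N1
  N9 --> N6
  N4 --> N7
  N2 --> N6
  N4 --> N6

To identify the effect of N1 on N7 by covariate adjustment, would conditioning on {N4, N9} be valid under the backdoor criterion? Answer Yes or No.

No

Backdoor paths from N1 to N7 (paths whose first edge points into N1):
  P1: N1 <- N2 -> N9 -> N6 <- N4 -> N7
  P2: N1 <- N2 -> N9 -> N6 -> N5 <- N4 -> N7
  P3: N1 <- N2 -> N7
  P4: N1 <- N2 -> N6 <- N4 -> N7
  P5: N1 <- N2 -> N6 -> N5 <- N4 -> N7
Condition 1 (no descendant of N1 in the set): holds — descendants of N1 are {N7}; none are in {N4, N9}.
Condition 2 (every backdoor path blocked by {N4, N9}):
  P1: blocked at chain node N9 ∈ conditioning set.
  P2: blocked at chain node N9 ∈ conditioning set.
  P3: open — no interior node is in the conditioning set.
  P4: blocked at collider N6 (neither it nor any descendant is in the conditioning set).
  P5: blocked at collider N5 (neither it nor any descendant is in the conditioning set).
{N4, N9} does not satisfy the backdoor criterion.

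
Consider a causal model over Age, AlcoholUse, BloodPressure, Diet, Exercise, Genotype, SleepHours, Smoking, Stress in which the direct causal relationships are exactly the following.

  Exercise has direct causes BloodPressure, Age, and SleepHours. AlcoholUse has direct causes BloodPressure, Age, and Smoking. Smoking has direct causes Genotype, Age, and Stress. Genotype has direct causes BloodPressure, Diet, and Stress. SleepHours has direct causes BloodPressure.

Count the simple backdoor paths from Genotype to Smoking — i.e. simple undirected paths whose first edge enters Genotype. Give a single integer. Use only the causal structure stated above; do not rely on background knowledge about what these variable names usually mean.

A backdoor path from Genotype to Smoking is any simple undirected path whose first edge points into Genotype (i.e. leaves Genotype via a parent).
Parents of Genotype: {BloodPressure, Diet, Stress}.
Enumerating:
  P1: Genotype <- BloodPressure -> SleepHours -> Exercise <- Age -> Smoking
  P2: Genotype <- BloodPressure -> SleepHours -> Exercise <- Age -> AlcoholUse <- Smoking
  P3: Genotype <- BloodPressure -> Exercise <- Age -> Smoking
  P4: Genotype <- BloodPressure -> Exercise <- Age -> AlcoholUse <- Smoking
  P5: Genotype <- BloodPressure -> AlcoholUse <- Age -> Smoking
  P6: Genotype <- BloodPressure -> AlcoholUse <- Smoking
  P7: Genotype <- Stress -> Smoking
That exhausts the simple backdoor paths. Count: 7.

7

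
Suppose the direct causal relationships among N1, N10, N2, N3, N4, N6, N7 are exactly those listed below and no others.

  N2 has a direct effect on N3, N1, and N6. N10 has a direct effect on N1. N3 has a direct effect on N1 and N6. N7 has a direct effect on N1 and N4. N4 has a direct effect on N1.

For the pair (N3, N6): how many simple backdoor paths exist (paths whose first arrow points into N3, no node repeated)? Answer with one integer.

1

A backdoor path from N3 to N6 is any simple undirected path whose first edge points into N3 (i.e. leaves N3 via a parent).
Parents of N3: {N2}.
Enumerating:
  P1: N3 <- N2 -> N6
That exhausts the simple backdoor paths. Count: 1.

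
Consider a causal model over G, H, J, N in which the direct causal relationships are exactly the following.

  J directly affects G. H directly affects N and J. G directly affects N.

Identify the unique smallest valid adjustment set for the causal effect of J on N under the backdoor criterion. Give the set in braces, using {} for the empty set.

Variables eligible for adjustment (non-descendants of J, excluding J and N): {H}.
Backdoor paths from J to N:
  P1: J <- H -> N
The empty set is not sufficient: P1 (J <- H -> N) has no collider blocking it and no conditioned non-collider, so it is open.
Try {H}:
  P1: blocked at fork node H ∈ conditioning set.
{H} contains no descendant of J and blocks every backdoor path.
{H} is the unique smallest valid adjustment set.

{H}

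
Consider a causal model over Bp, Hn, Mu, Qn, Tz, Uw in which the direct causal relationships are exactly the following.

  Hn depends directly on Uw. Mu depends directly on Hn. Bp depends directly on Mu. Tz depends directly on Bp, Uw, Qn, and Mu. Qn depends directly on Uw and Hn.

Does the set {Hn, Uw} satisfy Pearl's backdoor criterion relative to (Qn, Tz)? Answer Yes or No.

Backdoor paths from Qn to Tz (paths whose first edge points into Qn):
  P1: Qn <- Uw -> Hn -> Mu -> Bp -> Tz
  P2: Qn <- Uw -> Hn -> Mu -> Tz
  P3: Qn <- Uw -> Tz
  P4: Qn <- Hn <- Uw -> Tz
  P5: Qn <- Hn -> Mu -> Bp -> Tz
  P6: Qn <- Hn -> Mu -> Tz
Condition 1 (no descendant of Qn in the set): holds — descendants of Qn are {Tz}; none are in {Hn, Uw}.
Condition 2 (every backdoor path blocked by {Hn, Uw}):
  P1: blocked at fork node Uw ∈ conditioning set.
  P2: blocked at fork node Uw ∈ conditioning set.
  P3: blocked at fork node Uw ∈ conditioning set.
  P4: blocked at chain node Hn ∈ conditioning set.
  P5: blocked at fork node Hn ∈ conditioning set.
  P6: blocked at fork node Hn ∈ conditioning set.
{Hn, Uw} satisfies the backdoor criterion.

Yes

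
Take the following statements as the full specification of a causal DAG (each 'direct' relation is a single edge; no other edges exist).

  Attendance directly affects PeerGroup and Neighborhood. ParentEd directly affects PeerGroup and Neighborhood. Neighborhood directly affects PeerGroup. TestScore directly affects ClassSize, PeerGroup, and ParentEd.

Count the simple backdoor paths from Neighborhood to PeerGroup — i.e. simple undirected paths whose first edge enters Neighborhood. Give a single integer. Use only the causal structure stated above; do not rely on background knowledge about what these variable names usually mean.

3

A backdoor path from Neighborhood to PeerGroup is any simple undirected path whose first edge points into Neighborhood (i.e. leaves Neighborhood via a parent).
Parents of Neighborhood: {Attendance, ParentEd}.
Enumerating:
  P1: Neighborhood <- ParentEd <- TestScore -> PeerGroup
  P2: Neighborhood <- ParentEd -> PeerGroup
  P3: Neighborhood <- Attendance -> PeerGroup
That exhausts the simple backdoor paths. Count: 3.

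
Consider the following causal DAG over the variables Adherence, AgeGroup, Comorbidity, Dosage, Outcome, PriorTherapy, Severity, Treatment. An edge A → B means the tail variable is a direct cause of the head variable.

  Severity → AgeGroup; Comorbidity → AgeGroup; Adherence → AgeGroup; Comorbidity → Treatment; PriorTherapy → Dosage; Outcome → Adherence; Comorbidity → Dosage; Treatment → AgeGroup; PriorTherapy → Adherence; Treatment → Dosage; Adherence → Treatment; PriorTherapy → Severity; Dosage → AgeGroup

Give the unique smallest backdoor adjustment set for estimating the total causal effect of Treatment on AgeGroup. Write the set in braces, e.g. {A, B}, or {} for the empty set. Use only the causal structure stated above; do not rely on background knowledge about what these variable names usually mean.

{Adherence, Comorbidity}

Variables eligible for adjustment (non-descendants of Treatment, excluding Treatment and AgeGroup): {Adherence, Comorbidity, Outcome, PriorTherapy, Severity}.
Backdoor paths from Treatment to AgeGroup:
  P1: Treatment <- Comorbidity -> Dosage <- PriorTherapy -> Adherence -> AgeGroup
  P2: Treatment <- Comorbidity -> Dosage <- PriorTherapy -> Severity -> AgeGroup
  P3: Treatment <- Comorbidity -> Dosage -> AgeGroup
  P4: Treatment <- Comorbidity -> AgeGroup
  P5: Treatment <- Adherence <- PriorTherapy -> Severity -> AgeGroup
  P6: Treatment <- Adherence <- PriorTherapy -> Dosage <- Comorbidity -> AgeGroup
  P7: Treatment <- Adherence <- PriorTherapy -> Dosage -> AgeGroup
  P8: Treatment <- Adherence -> AgeGroup
The empty set is not sufficient: P3 (Treatment <- Comorbidity -> Dosage -> AgeGroup) has no collider blocking it and no conditioned non-collider, so it is open.
Try {Adherence, Comorbidity}:
  P1: blocked at fork node Comorbidity ∈ conditioning set.
  P2: blocked at fork node Comorbidity ∈ conditioning set.
  P3: blocked at fork node Comorbidity ∈ conditioning set.
  P4: blocked at fork node Comorbidity ∈ conditioning set.
  P5: blocked at chain node Adherence ∈ conditioning set.
  P6: blocked at chain node Adherence ∈ conditioning set.
  P7: blocked at chain node Adherence ∈ conditioning set.
  P8: blocked at fork node Adherence ∈ conditioning set.
{Adherence, Comorbidity} contains no descendant of Treatment and blocks every backdoor path.
Every element of {Adherence, Comorbidity} is needed (dropping Adherence leaves P5 open; dropping Comorbidity leaves P3 open), so no proper subset is valid.
Among all size-2 subsets of the eligible variables, only {Adherence, Comorbidity} blocks every backdoor path, so it is the unique smallest valid adjustment set.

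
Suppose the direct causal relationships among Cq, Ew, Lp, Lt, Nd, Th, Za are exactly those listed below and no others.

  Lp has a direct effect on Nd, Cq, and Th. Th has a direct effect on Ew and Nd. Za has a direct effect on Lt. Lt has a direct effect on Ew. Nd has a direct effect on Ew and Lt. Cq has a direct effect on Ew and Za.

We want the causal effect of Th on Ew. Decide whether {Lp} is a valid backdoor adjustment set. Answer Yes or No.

Yes

Backdoor paths from Th to Ew (paths whose first edge points into Th):
  P1: Th <- Lp -> Cq -> Za -> Lt <- Nd -> Ew
  P2: Th <- Lp -> Cq -> Za -> Lt -> Ew
  P3: Th <- Lp -> Cq -> Ew
  P4: Th <- Lp -> Nd -> Lt <- Za <- Cq -> Ew
  P5: Th <- Lp -> Nd -> Lt -> Ew
  P6: Th <- Lp -> Nd -> Ew
Condition 1 (no descendant of Th in the set): holds — descendants of Th are {Ew, Lt, Nd}; none are in {Lp}.
Condition 2 (every backdoor path blocked by {Lp}):
  P1: blocked at fork node Lp ∈ conditioning set.
  P2: blocked at fork node Lp ∈ conditioning set.
  P3: blocked at fork node Lp ∈ conditioning set.
  P4: blocked at fork node Lp ∈ conditioning set.
  P5: blocked at fork node Lp ∈ conditioning set.
  P6: blocked at fork node Lp ∈ conditioning set.
{Lp} satisfies the backdoor criterion.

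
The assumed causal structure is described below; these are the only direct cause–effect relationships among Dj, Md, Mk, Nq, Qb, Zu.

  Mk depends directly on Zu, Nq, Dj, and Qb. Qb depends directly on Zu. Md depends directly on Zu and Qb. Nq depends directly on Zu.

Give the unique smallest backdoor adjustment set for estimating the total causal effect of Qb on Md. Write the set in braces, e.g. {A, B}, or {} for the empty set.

Variables eligible for adjustment (non-descendants of Qb, excluding Qb and Md): {Dj, Nq, Zu}.
Backdoor paths from Qb to Md:
  P1: Qb <- Zu -> Md
The empty set is not sufficient: P1 (Qb <- Zu -> Md) has no collider blocking it and no conditioned non-collider, so it is open.
Try {Zu}:
  P1: blocked at fork node Zu ∈ conditioning set.
{Zu} contains no descendant of Qb and blocks every backdoor path.
No other singleton works — e.g. {Dj} leaves P1 open — so {Zu} is the unique smallest valid adjustment set.

{Zu}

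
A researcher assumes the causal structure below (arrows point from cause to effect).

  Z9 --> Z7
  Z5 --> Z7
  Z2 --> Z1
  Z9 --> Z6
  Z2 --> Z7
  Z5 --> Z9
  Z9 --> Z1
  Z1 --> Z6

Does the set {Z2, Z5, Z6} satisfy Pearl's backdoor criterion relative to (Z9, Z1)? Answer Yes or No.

Backdoor paths from Z9 to Z1 (paths whose first edge points into Z9):
  P1: Z9 <- Z5 -> Z7 <- Z2 -> Z1
Condition 1 (no descendant of Z9 in the set): FAILS — Z6 is a descendant of Z9.
Condition 2 (every backdoor path blocked by {Z2, Z5, Z6}):
  P1: blocked at fork node Z5 ∈ conditioning set.
{Z2, Z5, Z6} does not satisfy the backdoor criterion.

No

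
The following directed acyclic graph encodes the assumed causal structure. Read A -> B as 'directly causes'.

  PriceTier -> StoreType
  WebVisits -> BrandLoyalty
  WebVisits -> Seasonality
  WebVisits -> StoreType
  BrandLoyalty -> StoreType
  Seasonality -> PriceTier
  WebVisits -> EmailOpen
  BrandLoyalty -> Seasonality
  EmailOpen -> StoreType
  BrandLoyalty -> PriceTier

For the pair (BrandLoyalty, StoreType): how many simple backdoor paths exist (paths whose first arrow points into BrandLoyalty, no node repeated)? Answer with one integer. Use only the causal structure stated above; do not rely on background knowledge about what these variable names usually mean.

A backdoor path from BrandLoyalty to StoreType is any simple undirected path whose first edge points into BrandLoyalty (i.e. leaves BrandLoyalty via a parent).
Parents of BrandLoyalty: {WebVisits}.
Enumerating:
  P1: BrandLoyalty <- WebVisits -> EmailOpen -> StoreType
  P2: BrandLoyalty <- WebVisits -> Seasonality -> PriceTier -> StoreType
  P3: BrandLoyalty <- WebVisits -> StoreType
That exhausts the simple backdoor paths. Count: 3.

3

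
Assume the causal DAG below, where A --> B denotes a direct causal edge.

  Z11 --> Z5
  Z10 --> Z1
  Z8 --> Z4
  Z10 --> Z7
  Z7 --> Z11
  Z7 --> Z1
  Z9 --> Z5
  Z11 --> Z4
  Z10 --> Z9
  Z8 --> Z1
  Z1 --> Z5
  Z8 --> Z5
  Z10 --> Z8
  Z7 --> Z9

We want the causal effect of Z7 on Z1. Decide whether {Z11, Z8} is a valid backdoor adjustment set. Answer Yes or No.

No

Backdoor paths from Z7 to Z1 (paths whose first edge points into Z7):
  P1: Z7 <- Z10 -> Z8 -> Z1
  P2: Z7 <- Z10 -> Z8 -> Z4 <- Z11 -> Z5 <- Z1
  P3: Z7 <- Z10 -> Z8 -> Z5 <- Z1
  P4: Z7 <- Z10 -> Z1
  P5: Z7 <- Z10 -> Z9 -> Z5 <- Z11 -> Z4 <- Z8 -> Z1
  P6: Z7 <- Z10 -> Z9 -> Z5 <- Z8 -> Z1
  P7: Z7 <- Z10 -> Z9 -> Z5 <- Z1
Condition 1 (no descendant of Z7 in the set): FAILS — Z11 is a descendant of Z7.
Condition 2 (every backdoor path blocked by {Z11, Z8}):
  P1: blocked at chain node Z8 ∈ conditioning set.
  P2: blocked at chain node Z8 ∈ conditioning set.
  P3: blocked at chain node Z8 ∈ conditioning set.
  P4: open — no interior node is in the conditioning set.
  P5: blocked at collider Z5 (neither it nor any descendant is in the conditioning set).
  P6: blocked at collider Z5 (neither it nor any descendant is in the conditioning set).
  P7: blocked at collider Z5 (neither it nor any descendant is in the conditioning set).
{Z11, Z8} does not satisfy the backdoor criterion.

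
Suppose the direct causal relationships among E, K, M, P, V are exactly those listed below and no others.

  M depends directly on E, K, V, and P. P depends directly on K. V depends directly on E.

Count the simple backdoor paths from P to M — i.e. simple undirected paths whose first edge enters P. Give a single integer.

1

A backdoor path from P to M is any simple undirected path whose first edge points into P (i.e. leaves P via a parent).
Parents of P: {K}.
Enumerating:
  P1: P <- K -> M
That exhausts the simple backdoor paths. Count: 1.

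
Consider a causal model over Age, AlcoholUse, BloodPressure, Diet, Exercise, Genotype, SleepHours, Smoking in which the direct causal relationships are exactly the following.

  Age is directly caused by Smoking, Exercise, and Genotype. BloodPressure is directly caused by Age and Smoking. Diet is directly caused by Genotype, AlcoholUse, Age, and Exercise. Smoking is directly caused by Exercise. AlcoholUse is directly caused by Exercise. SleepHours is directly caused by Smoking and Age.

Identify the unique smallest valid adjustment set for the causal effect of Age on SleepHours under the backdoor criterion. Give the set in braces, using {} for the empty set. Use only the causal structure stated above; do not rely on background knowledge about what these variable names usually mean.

Variables eligible for adjustment (non-descendants of Age, excluding Age and SleepHours): {AlcoholUse, Exercise, Genotype, Smoking}.
Backdoor paths from Age to SleepHours:
  P1: Age <- Exercise -> Smoking -> SleepHours
  P2: Age <- Genotype -> Diet <- Exercise -> Smoking -> SleepHours
  P3: Age <- Genotype -> Diet <- AlcoholUse <- Exercise -> Smoking -> SleepHours
  P4: Age <- Smoking -> SleepHours
The empty set is not sufficient: P1 (Age <- Exercise -> Smoking -> SleepHours) has no collider blocking it and no conditioned non-collider, so it is open.
Try {Smoking}:
  P1: blocked at chain node Smoking ∈ conditioning set.
  P2: blocked at collider Diet (neither it nor any descendant is in the conditioning set).
  P3: blocked at collider Diet (neither it nor any descendant is in the conditioning set).
  P4: blocked at fork node Smoking ∈ conditioning set.
{Smoking} contains no descendant of Age and blocks every backdoor path.
No other singleton works — e.g. {Exercise} leaves P4 open — so {Smoking} is the unique smallest valid adjustment set.

{Smoking}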